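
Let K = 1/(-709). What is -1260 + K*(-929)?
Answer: -892411/709 ≈ -1258.7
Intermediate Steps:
K = -1/709 ≈ -0.0014104
-1260 + K*(-929) = -1260 - 1/709*(-929) = -1260 + 929/709 = -892411/709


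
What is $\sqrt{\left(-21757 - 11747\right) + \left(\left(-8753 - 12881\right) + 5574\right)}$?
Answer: $2 i \sqrt{12391} \approx 222.63 i$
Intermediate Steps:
$\sqrt{\left(-21757 - 11747\right) + \left(\left(-8753 - 12881\right) + 5574\right)} = \sqrt{\left(-21757 - 11747\right) + \left(-21634 + 5574\right)} = \sqrt{-33504 - 16060} = \sqrt{-49564} = 2 i \sqrt{12391}$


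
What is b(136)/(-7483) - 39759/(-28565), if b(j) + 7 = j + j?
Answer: 9998168/7370755 ≈ 1.3565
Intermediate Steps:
b(j) = -7 + 2*j (b(j) = -7 + (j + j) = -7 + 2*j)
b(136)/(-7483) - 39759/(-28565) = (-7 + 2*136)/(-7483) - 39759/(-28565) = (-7 + 272)*(-1/7483) - 39759*(-1/28565) = 265*(-1/7483) + 1371/985 = -265/7483 + 1371/985 = 9998168/7370755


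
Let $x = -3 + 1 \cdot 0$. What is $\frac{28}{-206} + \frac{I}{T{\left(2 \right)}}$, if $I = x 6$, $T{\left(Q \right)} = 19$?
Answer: $- \frac{2120}{1957} \approx -1.0833$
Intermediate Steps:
$x = -3$ ($x = -3 + 0 = -3$)
$I = -18$ ($I = \left(-3\right) 6 = -18$)
$\frac{28}{-206} + \frac{I}{T{\left(2 \right)}} = \frac{28}{-206} - \frac{18}{19} = 28 \left(- \frac{1}{206}\right) - \frac{18}{19} = - \frac{14}{103} - \frac{18}{19} = - \frac{2120}{1957}$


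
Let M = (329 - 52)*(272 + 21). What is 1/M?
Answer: 1/81161 ≈ 1.2321e-5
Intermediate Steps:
M = 81161 (M = 277*293 = 81161)
1/M = 1/81161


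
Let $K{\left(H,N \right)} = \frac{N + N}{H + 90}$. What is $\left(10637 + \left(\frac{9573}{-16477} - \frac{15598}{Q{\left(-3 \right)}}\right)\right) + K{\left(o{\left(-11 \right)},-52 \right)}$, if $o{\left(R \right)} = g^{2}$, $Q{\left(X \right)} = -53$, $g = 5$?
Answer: $\frac{1097652129286}{100427315} \approx 10930.0$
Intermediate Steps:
$o{\left(R \right)} = 25$ ($o{\left(R \right)} = 5^{2} = 25$)
$K{\left(H,N \right)} = \frac{2 N}{90 + H}$
$\left(10637 + \left(\frac{9573}{-16477} - \frac{15598}{Q{\left(-3 \right)}}\right)\right) + K{\left(o{\left(-11 \right)},-52 \right)} = \left(10637 + \left(\frac{9573}{-16477} - \frac{15598}{-53}\right)\right) + 2 \left(-52\right) \frac{1}{90 + 25} = \left(10637 + \left(9573 \left(- \frac{1}{16477}\right) - - \frac{15598}{53}\right)\right) + 2 \left(-52\right) \frac{1}{115} = \left(10637 + \left(- \frac{9573}{16477} + \frac{15598}{53}\right)\right) + 2 \left(-52\right) \frac{1}{115} = \left(10637 + \frac{256500877}{873281}\right) - \frac{104}{115} = \frac{9545590874}{873281} - \frac{104}{115} = \frac{1097652129286}{100427315}$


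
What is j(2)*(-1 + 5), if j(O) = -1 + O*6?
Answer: 44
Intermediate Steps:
j(O) = -1 + 6*O
j(2)*(-1 + 5) = (-1 + 6*2)*(-1 + 5) = (-1 + 12)*4 = 11*4 = 44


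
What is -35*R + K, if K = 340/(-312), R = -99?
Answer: 270185/78 ≈ 3463.9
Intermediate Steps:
K = -85/78 (K = 340*(-1/312) = -85/78 ≈ -1.0897)
-35*R + K = -35*(-99) - 85/78 = 3465 - 85/78 = 270185/78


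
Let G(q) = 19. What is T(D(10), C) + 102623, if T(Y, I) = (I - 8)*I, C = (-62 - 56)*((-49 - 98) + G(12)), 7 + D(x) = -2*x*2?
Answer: 228112607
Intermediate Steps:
D(x) = -7 - 4*x (D(x) = -7 - 2*x*2 = -7 - 4*x)
C = 15104 (C = (-62 - 56)*((-49 - 98) + 19) = -118*(-147 + 19) = -118*(-128) = 15104)
T(Y, I) = I*(-8 + I) (T(Y, I) = (-8 + I)*I = I*(-8 + I))
T(D(10), C) + 102623 = 15104*(-8 + 15104) + 102623 = 15104*15096 + 102623 = 228009984 + 102623 = 228112607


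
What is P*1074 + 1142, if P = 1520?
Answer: 1633622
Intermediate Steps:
P*1074 + 1142 = 1520*1074 + 1142 = 1632480 + 1142 = 1633622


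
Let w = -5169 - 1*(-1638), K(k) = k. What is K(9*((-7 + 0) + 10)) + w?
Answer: -3504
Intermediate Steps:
w = -3531 (w = -5169 + 1638 = -3531)
K(9*((-7 + 0) + 10)) + w = 9*((-7 + 0) + 10) - 3531 = 9*(-7 + 10) - 3531 = 9*3 - 3531 = 27 - 3531 = -3504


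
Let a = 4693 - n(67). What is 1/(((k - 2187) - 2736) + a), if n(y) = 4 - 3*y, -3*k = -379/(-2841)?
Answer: -8523/281638 ≈ -0.030262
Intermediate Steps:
k = -379/8523 (k = -(-379)/(3*(-2841)) = -(-379)*(-1)/(3*2841) = -1/3*379/2841 = -379/8523 ≈ -0.044468)
a = 4890 (a = 4693 - (4 - 3*67) = 4693 - (4 - 201) = 4693 - 1*(-197) = 4693 + 197 = 4890)
1/(((k - 2187) - 2736) + a) = 1/(((-379/8523 - 2187) - 2736) + 4890) = 1/((-18640180/8523 - 2736) + 4890) = 1/(-41959108/8523 + 4890) = 1/(-281638/8523) = -8523/281638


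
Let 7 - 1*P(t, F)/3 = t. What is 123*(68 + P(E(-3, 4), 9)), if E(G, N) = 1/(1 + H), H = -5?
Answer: 44157/4 ≈ 11039.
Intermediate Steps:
E(G, N) = -1/4 (E(G, N) = 1/(1 - 5) = 1/(-4) = -1/4)
P(t, F) = 21 - 3*t
123*(68 + P(E(-3, 4), 9)) = 123*(68 + (21 - 3*(-1/4))) = 123*(68 + (21 + 3/4)) = 123*(68 + 87/4) = 123*(359/4) = 44157/4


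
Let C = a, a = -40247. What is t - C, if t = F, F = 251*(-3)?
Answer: 39494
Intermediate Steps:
F = -753
C = -40247
t = -753
t - C = -753 - 1*(-40247) = -753 + 40247 = 39494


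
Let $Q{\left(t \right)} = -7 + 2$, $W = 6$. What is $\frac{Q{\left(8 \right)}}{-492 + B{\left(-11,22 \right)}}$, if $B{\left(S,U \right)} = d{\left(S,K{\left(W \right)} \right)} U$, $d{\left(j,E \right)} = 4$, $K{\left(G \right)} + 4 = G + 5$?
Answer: $\frac{5}{404} \approx 0.012376$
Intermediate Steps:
$K{\left(G \right)} = 1 + G$ ($K{\left(G \right)} = -4 + \left(G + 5\right) = -4 + \left(5 + G\right) = 1 + G$)
$Q{\left(t \right)} = -5$
$B{\left(S,U \right)} = 4 U$
$\frac{Q{\left(8 \right)}}{-492 + B{\left(-11,22 \right)}} = \frac{1}{-492 + 4 \cdot 22} \left(-5\right) = \frac{1}{-492 + 88} \left(-5\right) = \frac{1}{-404} \left(-5\right) = \left(- \frac{1}{404}\right) \left(-5\right) = \frac{5}{404}$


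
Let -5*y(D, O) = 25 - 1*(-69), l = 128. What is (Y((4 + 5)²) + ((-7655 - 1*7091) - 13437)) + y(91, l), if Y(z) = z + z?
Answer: -140199/5 ≈ -28040.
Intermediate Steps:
y(D, O) = -94/5 (y(D, O) = -(25 - 1*(-69))/5 = -(25 + 69)/5 = -⅕*94 = -94/5)
Y(z) = 2*z
(Y((4 + 5)²) + ((-7655 - 1*7091) - 13437)) + y(91, l) = (2*(4 + 5)² + ((-7655 - 1*7091) - 13437)) - 94/5 = (2*9² + ((-7655 - 7091) - 13437)) - 94/5 = (2*81 + (-14746 - 13437)) - 94/5 = (162 - 28183) - 94/5 = -28021 - 94/5 = -140199/5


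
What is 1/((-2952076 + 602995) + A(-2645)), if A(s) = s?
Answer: -1/2351726 ≈ -4.2522e-7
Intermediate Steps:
1/((-2952076 + 602995) + A(-2645)) = 1/((-2952076 + 602995) - 2645) = 1/(-2349081 - 2645) = 1/(-2351726) = -1/2351726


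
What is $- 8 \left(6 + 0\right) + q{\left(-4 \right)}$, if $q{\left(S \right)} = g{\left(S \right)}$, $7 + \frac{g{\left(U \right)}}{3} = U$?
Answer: $-81$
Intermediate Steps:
$g{\left(U \right)} = -21 + 3 U$
$q{\left(S \right)} = -21 + 3 S$
$- 8 \left(6 + 0\right) + q{\left(-4 \right)} = - 8 \left(6 + 0\right) + \left(-21 + 3 \left(-4\right)\right) = \left(-8\right) 6 - 33 = -48 - 33 = -81$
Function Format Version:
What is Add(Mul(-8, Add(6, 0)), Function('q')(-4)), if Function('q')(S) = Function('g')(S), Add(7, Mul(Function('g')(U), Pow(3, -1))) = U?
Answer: -81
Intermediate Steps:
Function('g')(U) = Add(-21, Mul(3, U))
Function('q')(S) = Add(-21, Mul(3, S))
Add(Mul(-8, Add(6, 0)), Function('q')(-4)) = Add(Mul(-8, Add(6, 0)), Add(-21, Mul(3, -4))) = Add(Mul(-8, 6), Add(-21, -12)) = Add(-48, -33) = -81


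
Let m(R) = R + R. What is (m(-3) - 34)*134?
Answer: -5360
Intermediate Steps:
m(R) = 2*R
(m(-3) - 34)*134 = (2*(-3) - 34)*134 = (-6 - 34)*134 = -40*134 = -5360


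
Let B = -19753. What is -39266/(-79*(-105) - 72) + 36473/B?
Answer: -1075538777/162428919 ≈ -6.6216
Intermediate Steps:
-39266/(-79*(-105) - 72) + 36473/B = -39266/(-79*(-105) - 72) + 36473/(-19753) = -39266/(8295 - 72) + 36473*(-1/19753) = -39266/8223 - 36473/19753 = -1075538777/162428919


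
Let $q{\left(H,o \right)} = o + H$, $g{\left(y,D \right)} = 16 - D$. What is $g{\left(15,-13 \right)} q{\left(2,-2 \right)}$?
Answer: $0$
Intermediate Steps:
$q{\left(H,o \right)} = H + o$
$g{\left(15,-13 \right)} q{\left(2,-2 \right)} = \left(16 - -13\right) \left(2 - 2\right) = \left(16 + 13\right) 0 = 29 \cdot 0 = 0$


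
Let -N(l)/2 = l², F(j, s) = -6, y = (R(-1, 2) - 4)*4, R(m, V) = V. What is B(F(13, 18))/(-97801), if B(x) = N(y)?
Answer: 128/97801 ≈ 0.0013088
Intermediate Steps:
y = -8 (y = (2 - 4)*4 = -2*4 = -8)
N(l) = -2*l²
B(x) = -128 (B(x) = -2*(-8)² = -2*64 = -128)
B(F(13, 18))/(-97801) = -128/(-97801) = -128*(-1/97801) = 128/97801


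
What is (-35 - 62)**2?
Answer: 9409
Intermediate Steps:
(-35 - 62)**2 = (-97)**2 = 9409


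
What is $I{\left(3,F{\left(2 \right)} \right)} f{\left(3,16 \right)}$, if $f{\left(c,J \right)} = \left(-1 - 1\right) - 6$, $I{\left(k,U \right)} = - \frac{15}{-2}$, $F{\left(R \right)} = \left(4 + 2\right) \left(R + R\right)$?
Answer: $-60$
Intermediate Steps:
$F{\left(R \right)} = 12 R$ ($F{\left(R \right)} = 6 \cdot 2 R = 12 R$)
$I{\left(k,U \right)} = \frac{15}{2}$ ($I{\left(k,U \right)} = \left(-15\right) \left(- \frac{1}{2}\right) = \frac{15}{2}$)
$f{\left(c,J \right)} = -8$ ($f{\left(c,J \right)} = -2 - 6 = -8$)
$I{\left(3,F{\left(2 \right)} \right)} f{\left(3,16 \right)} = \frac{15}{2} \left(-8\right) = -60$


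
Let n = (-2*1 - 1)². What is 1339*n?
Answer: 12051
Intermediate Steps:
n = 9 (n = (-2 - 1)² = (-3)² = 9)
1339*n = 1339*9 = 12051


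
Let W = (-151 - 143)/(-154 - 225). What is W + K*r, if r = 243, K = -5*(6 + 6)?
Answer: -5525526/379 ≈ -14579.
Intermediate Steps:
K = -60 (K = -5*12 = -60)
W = 294/379 (W = -294/(-379) = -294*(-1/379) = 294/379 ≈ 0.77573)
W + K*r = 294/379 - 60*243 = 294/379 - 14580 = -5525526/379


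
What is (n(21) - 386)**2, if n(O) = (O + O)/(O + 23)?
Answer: 71757841/484 ≈ 1.4826e+5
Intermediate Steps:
n(O) = 2*O/(23 + O) (n(O) = (2*O)/(23 + O) = 2*O/(23 + O))
(n(21) - 386)**2 = (2*21/(23 + 21) - 386)**2 = (2*21/44 - 386)**2 = (2*21*(1/44) - 386)**2 = (21/22 - 386)**2 = (-8471/22)**2 = 71757841/484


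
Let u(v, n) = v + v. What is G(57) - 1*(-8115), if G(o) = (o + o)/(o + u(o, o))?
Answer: 24347/3 ≈ 8115.7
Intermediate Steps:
u(v, n) = 2*v
G(o) = ⅔ (G(o) = (o + o)/(o + 2*o) = (2*o)/((3*o)) = (2*o)*(1/(3*o)) = ⅔)
G(57) - 1*(-8115) = ⅔ - 1*(-8115) = ⅔ + 8115 = 24347/3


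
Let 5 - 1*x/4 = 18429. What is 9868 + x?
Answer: -63828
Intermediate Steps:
x = -73696 (x = 20 - 4*18429 = 20 - 73716 = -73696)
9868 + x = 9868 - 73696 = -63828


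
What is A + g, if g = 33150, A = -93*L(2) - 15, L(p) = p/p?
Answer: 33042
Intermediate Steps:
L(p) = 1
A = -108 (A = -93*1 - 15 = -93 - 15 = -108)
A + g = -108 + 33150 = 33042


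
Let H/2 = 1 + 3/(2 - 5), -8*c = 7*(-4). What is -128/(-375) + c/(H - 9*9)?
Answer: 6037/20250 ≈ 0.29812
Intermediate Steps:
c = 7/2 (c = -7*(-4)/8 = -1/8*(-28) = 7/2 ≈ 3.5000)
H = 0 (H = 2*(1 + 3/(2 - 5)) = 2*(1 + 3/(-3)) = 2*(1 + 3*(-1/3)) = 2*(1 - 1) = 2*0 = 0)
-128/(-375) + c/(H - 9*9) = -128/(-375) + 7/(2*(0 - 9*9)) = -128*(-1/375) + 7/(2*(0 - 81)) = 128/375 + (7/2)/(-81) = 128/375 + (7/2)*(-1/81) = 128/375 - 7/162 = 6037/20250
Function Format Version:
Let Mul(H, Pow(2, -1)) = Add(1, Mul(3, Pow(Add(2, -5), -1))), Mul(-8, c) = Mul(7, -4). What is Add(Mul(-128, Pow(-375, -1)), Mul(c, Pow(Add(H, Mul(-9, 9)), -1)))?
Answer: Rational(6037, 20250) ≈ 0.29812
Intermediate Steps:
c = Rational(7, 2) (c = Mul(Rational(-1, 8), Mul(7, -4)) = Mul(Rational(-1, 8), -28) = Rational(7, 2) ≈ 3.5000)
H = 0 (H = Mul(2, Add(1, Mul(3, Pow(Add(2, -5), -1)))) = Mul(2, Add(1, Mul(3, Pow(-3, -1)))) = Mul(2, Add(1, Mul(3, Rational(-1, 3)))) = Mul(2, Add(1, -1)) = Mul(2, 0) = 0)
Add(Mul(-128, Pow(-375, -1)), Mul(c, Pow(Add(H, Mul(-9, 9)), -1))) = Add(Mul(-128, Pow(-375, -1)), Mul(Rational(7, 2), Pow(Add(0, Mul(-9, 9)), -1))) = Add(Mul(-128, Rational(-1, 375)), Mul(Rational(7, 2), Pow(Add(0, -81), -1))) = Add(Rational(128, 375), Mul(Rational(7, 2), Pow(-81, -1))) = Add(Rational(128, 375), Mul(Rational(7, 2), Rational(-1, 81))) = Add(Rational(128, 375), Rational(-7, 162)) = Rational(6037, 20250)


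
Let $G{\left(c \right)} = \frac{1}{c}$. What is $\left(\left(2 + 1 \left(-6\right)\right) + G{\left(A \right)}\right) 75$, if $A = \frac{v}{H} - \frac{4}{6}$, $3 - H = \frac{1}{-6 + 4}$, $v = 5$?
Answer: $- \frac{3225}{16} \approx -201.56$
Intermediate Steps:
$H = \frac{7}{2}$ ($H = 3 - \frac{1}{-6 + 4} = 3 - \frac{1}{-2} = 3 - - \frac{1}{2} = 3 + \frac{1}{2} = \frac{7}{2} \approx 3.5$)
$A = \frac{16}{21}$ ($A = \frac{5}{\frac{7}{2}} - \frac{4}{6} = 5 \cdot \frac{2}{7} - \frac{2}{3} = \frac{10}{7} - \frac{2}{3} = \frac{16}{21} \approx 0.7619$)
$\left(\left(2 + 1 \left(-6\right)\right) + G{\left(A \right)}\right) 75 = \left(\left(2 + 1 \left(-6\right)\right) + \frac{1}{\frac{16}{21}}\right) 75 = \left(\left(2 - 6\right) + \frac{21}{16}\right) 75 = \left(-4 + \frac{21}{16}\right) 75 = \left(- \frac{43}{16}\right) 75 = - \frac{3225}{16}$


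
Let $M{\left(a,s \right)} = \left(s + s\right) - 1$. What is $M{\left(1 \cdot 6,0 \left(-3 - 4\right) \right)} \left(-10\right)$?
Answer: $10$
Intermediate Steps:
$M{\left(a,s \right)} = -1 + 2 s$ ($M{\left(a,s \right)} = 2 s - 1 = -1 + 2 s$)
$M{\left(1 \cdot 6,0 \left(-3 - 4\right) \right)} \left(-10\right) = \left(-1 + 2 \cdot 0 \left(-3 - 4\right)\right) \left(-10\right) = \left(-1 + 2 \cdot 0 \left(-7\right)\right) \left(-10\right) = \left(-1 + 2 \cdot 0\right) \left(-10\right) = \left(-1 + 0\right) \left(-10\right) = \left(-1\right) \left(-10\right) = 10$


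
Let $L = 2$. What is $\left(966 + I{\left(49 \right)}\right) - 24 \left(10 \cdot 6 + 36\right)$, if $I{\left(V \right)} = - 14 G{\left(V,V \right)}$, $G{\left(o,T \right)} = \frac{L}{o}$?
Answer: $- \frac{9370}{7} \approx -1338.6$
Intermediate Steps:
$G{\left(o,T \right)} = \frac{2}{o}$
$I{\left(V \right)} = - \frac{28}{V}$ ($I{\left(V \right)} = - 14 \frac{2}{V} = - \frac{28}{V}$)
$\left(966 + I{\left(49 \right)}\right) - 24 \left(10 \cdot 6 + 36\right) = \left(966 - \frac{28}{49}\right) - 24 \left(10 \cdot 6 + 36\right) = \left(966 - \frac{4}{7}\right) - 24 \left(60 + 36\right) = \left(966 - \frac{4}{7}\right) - 2304 = \frac{6758}{7} - 2304 = - \frac{9370}{7}$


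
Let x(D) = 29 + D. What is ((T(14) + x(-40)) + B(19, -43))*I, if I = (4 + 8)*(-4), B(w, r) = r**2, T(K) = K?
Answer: -88896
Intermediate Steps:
I = -48 (I = 12*(-4) = -48)
((T(14) + x(-40)) + B(19, -43))*I = ((14 + (29 - 40)) + (-43)**2)*(-48) = ((14 - 11) + 1849)*(-48) = (3 + 1849)*(-48) = 1852*(-48) = -88896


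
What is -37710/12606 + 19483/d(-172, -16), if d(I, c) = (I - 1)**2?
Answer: -147169982/62880829 ≈ -2.3405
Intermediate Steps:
d(I, c) = (-1 + I)**2
-37710/12606 + 19483/d(-172, -16) = -37710/12606 + 19483/((-1 - 172)**2) = -37710*1/12606 + 19483/((-173)**2) = -6285/2101 + 19483/29929 = -147169982/62880829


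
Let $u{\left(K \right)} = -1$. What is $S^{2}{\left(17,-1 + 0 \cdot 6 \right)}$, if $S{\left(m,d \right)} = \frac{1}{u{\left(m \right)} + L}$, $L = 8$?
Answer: $\frac{1}{49} \approx 0.020408$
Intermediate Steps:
$S{\left(m,d \right)} = \frac{1}{7}$ ($S{\left(m,d \right)} = \frac{1}{-1 + 8} = \frac{1}{7}$)
$S^{2}{\left(17,-1 + 0 \cdot 6 \right)} = \left(\frac{1}{7}\right)^{2} = \frac{1}{49}$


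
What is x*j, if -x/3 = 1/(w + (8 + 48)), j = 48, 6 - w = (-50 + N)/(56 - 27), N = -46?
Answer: -2088/947 ≈ -2.2049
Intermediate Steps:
w = 270/29 (w = 6 - (-50 - 46)/(56 - 27) = 6 - (-96)/29 = 6 - 1*(-96/29) = 6 + 96/29 = 270/29 ≈ 9.3103)
x = -87/1894 (x = -3/(270/29 + (8 + 48)) = -3/(270/29 + 56) = -3/1894/29 = -3*29/1894 = -87/1894 ≈ -0.045935)
x*j = -87/1894*48 = -2088/947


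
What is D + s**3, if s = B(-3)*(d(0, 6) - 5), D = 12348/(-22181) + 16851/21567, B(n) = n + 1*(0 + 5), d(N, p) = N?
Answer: -159423388095/159459209 ≈ -999.78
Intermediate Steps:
B(n) = 5 + n (B(n) = n + 1*5 = n + 5 = 5 + n)
D = 35820905/159459209 (D = 12348*(-1/22181) + 16851*(1/21567) = -12348/22181 + 5617/7189 = 35820905/159459209 ≈ 0.22464)
s = -10 (s = (5 - 3)*(0 - 5) = 2*(-5) = -10)
D + s**3 = 35820905/159459209 + (-10)**3 = 35820905/159459209 - 1000 = -159423388095/159459209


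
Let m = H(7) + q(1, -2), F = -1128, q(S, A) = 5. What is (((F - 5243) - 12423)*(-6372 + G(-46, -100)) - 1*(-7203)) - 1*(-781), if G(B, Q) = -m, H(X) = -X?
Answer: 119725764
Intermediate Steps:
m = -2 (m = -1*7 + 5 = -7 + 5 = -2)
G(B, Q) = 2 (G(B, Q) = -1*(-2) = 2)
(((F - 5243) - 12423)*(-6372 + G(-46, -100)) - 1*(-7203)) - 1*(-781) = (((-1128 - 5243) - 12423)*(-6372 + 2) - 1*(-7203)) - 1*(-781) = ((-6371 - 12423)*(-6370) + 7203) + 781 = (-18794*(-6370) + 7203) + 781 = (119717780 + 7203) + 781 = 119724983 + 781 = 119725764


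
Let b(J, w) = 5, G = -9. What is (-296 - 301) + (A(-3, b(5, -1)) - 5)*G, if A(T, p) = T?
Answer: -525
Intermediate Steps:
(-296 - 301) + (A(-3, b(5, -1)) - 5)*G = (-296 - 301) + (-3 - 5)*(-9) = -597 - 8*(-9) = -597 + 72 = -525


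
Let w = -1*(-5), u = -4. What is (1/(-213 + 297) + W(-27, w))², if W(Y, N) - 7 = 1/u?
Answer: 20164/441 ≈ 45.723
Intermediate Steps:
w = 5
W(Y, N) = 27/4 (W(Y, N) = 7 + 1/(-4) = 7 - ¼ = 27/4)
(1/(-213 + 297) + W(-27, w))² = (1/(-213 + 297) + 27/4)² = (1/84 + 27/4)² = (142/21)² = 20164/441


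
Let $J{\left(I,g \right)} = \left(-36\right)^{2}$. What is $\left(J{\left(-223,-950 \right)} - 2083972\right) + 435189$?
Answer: $-1647487$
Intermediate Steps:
$J{\left(I,g \right)} = 1296$
$\left(J{\left(-223,-950 \right)} - 2083972\right) + 435189 = \left(1296 - 2083972\right) + 435189 = -2082676 + 435189 = -1647487$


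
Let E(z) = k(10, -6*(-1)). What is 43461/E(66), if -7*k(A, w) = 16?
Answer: -304227/16 ≈ -19014.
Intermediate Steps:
k(A, w) = -16/7 (k(A, w) = -⅐*16 = -16/7)
E(z) = -16/7
43461/E(66) = 43461/(-16/7) = 43461*(-7/16) = -304227/16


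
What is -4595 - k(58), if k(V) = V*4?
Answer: -4827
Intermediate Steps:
k(V) = 4*V
-4595 - k(58) = -4595 - 4*58 = -4595 - 1*232 = -4595 - 232 = -4827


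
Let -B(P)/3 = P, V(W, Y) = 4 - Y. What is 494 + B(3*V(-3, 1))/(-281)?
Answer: 138841/281 ≈ 494.10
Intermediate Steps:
B(P) = -3*P
494 + B(3*V(-3, 1))/(-281) = 494 - 9*(4 - 1*1)/(-281) = 494 - 9*(4 - 1)*(-1/281) = 494 - 9*3*(-1/281) = 494 - 3*9*(-1/281) = 494 - 27*(-1/281) = 494 + 27/281 = 138841/281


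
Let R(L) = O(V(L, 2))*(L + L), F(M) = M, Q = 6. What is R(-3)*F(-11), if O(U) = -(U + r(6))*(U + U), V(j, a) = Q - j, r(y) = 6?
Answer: -17820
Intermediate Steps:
V(j, a) = 6 - j
O(U) = -2*U*(6 + U) (O(U) = -(U + 6)*(U + U) = -(6 + U)*2*U = -2*U*(6 + U))
R(L) = -4*L*(6 - L)*(12 - L) (R(L) = (-2*(6 - L)*(6 + (6 - L)))*(L + L) = (-2*(6 - L)*(12 - L))*(2*L) = -4*L*(6 - L)*(12 - L))
R(-3)*F(-11) = -4*(-3)*(-12 - 3)*(-6 - 3)*(-11) = -4*(-3)*(-15)*(-9)*(-11) = 1620*(-11) = -17820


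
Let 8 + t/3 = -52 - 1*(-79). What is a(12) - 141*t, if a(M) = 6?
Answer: -8031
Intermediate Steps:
t = 57 (t = -24 + 3*(-52 - 1*(-79)) = -24 + 3*(-52 + 79) = -24 + 3*27 = -24 + 81 = 57)
a(12) - 141*t = 6 - 141*57 = 6 - 8037 = -8031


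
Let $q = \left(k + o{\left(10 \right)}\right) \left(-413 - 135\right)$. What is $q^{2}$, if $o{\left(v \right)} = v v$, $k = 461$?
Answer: $94511975184$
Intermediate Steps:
$o{\left(v \right)} = v^{2}$
$q = -307428$ ($q = \left(461 + 10^{2}\right) \left(-413 - 135\right) = \left(461 + 100\right) \left(-548\right) = 561 \left(-548\right) = -307428$)
$q^{2} = \left(-307428\right)^{2} = 94511975184$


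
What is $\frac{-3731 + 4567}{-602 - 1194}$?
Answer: $- \frac{209}{449} \approx -0.46548$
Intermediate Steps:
$\frac{-3731 + 4567}{-602 - 1194} = \frac{836}{-1796} = 836 \left(- \frac{1}{1796}\right) = - \frac{209}{449}$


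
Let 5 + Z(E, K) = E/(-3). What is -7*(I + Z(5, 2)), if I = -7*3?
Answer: 581/3 ≈ 193.67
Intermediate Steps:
Z(E, K) = -5 - E/3 (Z(E, K) = -5 + E/(-3) = -5 + E*(-⅓) = -5 - E/3)
I = -21
-7*(I + Z(5, 2)) = -7*(-21 + (-5 - ⅓*5)) = -7*(-21 + (-5 - 5/3)) = -7*(-21 - 20/3) = -7*(-83/3) = 581/3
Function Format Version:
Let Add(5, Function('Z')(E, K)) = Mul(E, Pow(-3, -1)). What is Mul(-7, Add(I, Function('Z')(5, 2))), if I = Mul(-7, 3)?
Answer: Rational(581, 3) ≈ 193.67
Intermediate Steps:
Function('Z')(E, K) = Add(-5, Mul(Rational(-1, 3), E)) (Function('Z')(E, K) = Add(-5, Mul(E, Pow(-3, -1))) = Add(-5, Mul(E, Rational(-1, 3))) = Add(-5, Mul(Rational(-1, 3), E)))
I = -21
Mul(-7, Add(I, Function('Z')(5, 2))) = Mul(-7, Add(-21, Add(-5, Mul(Rational(-1, 3), 5)))) = Mul(-7, Add(-21, Add(-5, Rational(-5, 3)))) = Mul(-7, Add(-21, Rational(-20, 3))) = Mul(-7, Rational(-83, 3)) = Rational(581, 3)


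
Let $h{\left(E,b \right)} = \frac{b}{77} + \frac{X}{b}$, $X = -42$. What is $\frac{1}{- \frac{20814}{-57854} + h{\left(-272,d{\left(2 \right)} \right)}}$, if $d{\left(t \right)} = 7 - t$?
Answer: $- \frac{11136895}{88820048} \approx -0.12539$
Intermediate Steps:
$h{\left(E,b \right)} = - \frac{42}{b} + \frac{b}{77}$ ($h{\left(E,b \right)} = \frac{b}{77} - \frac{42}{b} = - \frac{42}{b} + \frac{b}{77}$)
$\frac{1}{- \frac{20814}{-57854} + h{\left(-272,d{\left(2 \right)} \right)}} = \frac{1}{- \frac{20814}{-57854} - \left(\frac{42}{7 - 2} - \frac{7 - 2}{77}\right)} = \frac{1}{\left(-20814\right) \left(- \frac{1}{57854}\right) - \left(\frac{42}{7 - 2} - \frac{7 - 2}{77}\right)} = \frac{1}{\frac{10407}{28927} + \left(- \frac{42}{5} + \frac{1}{77} \cdot 5\right)} = \frac{1}{\frac{10407}{28927} + \left(\left(-42\right) \frac{1}{5} + \frac{5}{77}\right)} = \frac{1}{\frac{10407}{28927} + \left(- \frac{42}{5} + \frac{5}{77}\right)} = \frac{1}{\frac{10407}{28927} - \frac{3209}{385}} = \frac{1}{- \frac{88820048}{11136895}} = - \frac{11136895}{88820048}$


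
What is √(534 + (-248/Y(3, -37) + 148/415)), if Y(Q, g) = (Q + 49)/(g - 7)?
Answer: √21660784730/5395 ≈ 27.280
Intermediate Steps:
Y(Q, g) = (49 + Q)/(-7 + g)
√(534 + (-248/Y(3, -37) + 148/415)) = √(534 + (-248*(-7 - 37)/(49 + 3) + 148/415)) = √(534 + (-248/(52/(-44)) + 148*(1/415))) = √(534 + (-248/((-1/44*52)) + 148/415)) = √(534 + (-248/(-13/11) + 148/415)) = √(534 + (-248*(-11/13) + 148/415)) = √(534 + (2728/13 + 148/415)) = √(534 + 1134044/5395) = √(4014974/5395) = √21660784730/5395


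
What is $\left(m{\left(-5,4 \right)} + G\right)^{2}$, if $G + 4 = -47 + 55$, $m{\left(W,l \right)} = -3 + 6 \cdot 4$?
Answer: $625$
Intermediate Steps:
$m{\left(W,l \right)} = 21$ ($m{\left(W,l \right)} = -3 + 24 = 21$)
$G = 4$ ($G = -4 + \left(-47 + 55\right) = -4 + 8 = 4$)
$\left(m{\left(-5,4 \right)} + G\right)^{2} = \left(21 + 4\right)^{2} = 25^{2} = 625$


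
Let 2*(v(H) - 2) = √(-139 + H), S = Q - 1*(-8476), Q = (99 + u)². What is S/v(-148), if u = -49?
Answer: 87808/303 - 21952*I*√287/303 ≈ 289.8 - 1227.4*I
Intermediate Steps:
Q = 2500 (Q = (99 - 49)² = 50² = 2500)
S = 10976 (S = 2500 - 1*(-8476) = 2500 + 8476 = 10976)
v(H) = 2 + √(-139 + H)/2
S/v(-148) = 10976/(2 + √(-139 - 148)/2) = 10976/(2 + √(-287)/2) = 10976/(2 + (I*√287)/2) = 10976/(2 + I*√287/2)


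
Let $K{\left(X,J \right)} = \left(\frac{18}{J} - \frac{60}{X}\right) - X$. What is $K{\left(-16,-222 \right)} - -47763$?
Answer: $\frac{7071835}{148} \approx 47783.0$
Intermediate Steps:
$K{\left(X,J \right)} = - X - \frac{60}{X} + \frac{18}{J}$ ($K{\left(X,J \right)} = \left(- \frac{60}{X} + \frac{18}{J}\right) - X = - X - \frac{60}{X} + \frac{18}{J}$)
$K{\left(-16,-222 \right)} - -47763 = \left(\left(-1\right) \left(-16\right) - \frac{60}{-16} + \frac{18}{-222}\right) - -47763 = \left(16 - - \frac{15}{4} + 18 \left(- \frac{1}{222}\right)\right) + 47763 = \left(16 + \frac{15}{4} - \frac{3}{37}\right) + 47763 = \frac{2911}{148} + 47763 = \frac{7071835}{148}$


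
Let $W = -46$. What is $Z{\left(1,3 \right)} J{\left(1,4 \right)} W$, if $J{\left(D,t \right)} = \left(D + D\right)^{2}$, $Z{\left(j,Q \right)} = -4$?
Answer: $736$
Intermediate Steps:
$J{\left(D,t \right)} = 4 D^{2}$ ($J{\left(D,t \right)} = \left(2 D\right)^{2} = 4 D^{2}$)
$Z{\left(1,3 \right)} J{\left(1,4 \right)} W = - 4 \cdot 4 \cdot 1^{2} \left(-46\right) = - 4 \cdot 4 \cdot 1 \left(-46\right) = \left(-4\right) 4 \left(-46\right) = \left(-16\right) \left(-46\right) = 736$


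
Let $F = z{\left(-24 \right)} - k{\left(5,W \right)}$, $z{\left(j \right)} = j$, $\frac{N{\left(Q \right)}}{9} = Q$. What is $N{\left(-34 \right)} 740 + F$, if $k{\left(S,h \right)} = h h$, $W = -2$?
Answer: $-226468$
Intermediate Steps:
$N{\left(Q \right)} = 9 Q$
$k{\left(S,h \right)} = h^{2}$
$F = -28$ ($F = -24 - \left(-2\right)^{2} = -24 - 4 = -28$)
$N{\left(-34 \right)} 740 + F = 9 \left(-34\right) 740 - 28 = \left(-306\right) 740 - 28 = -226440 - 28 = -226468$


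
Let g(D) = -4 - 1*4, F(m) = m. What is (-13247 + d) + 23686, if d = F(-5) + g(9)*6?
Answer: 10386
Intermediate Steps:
g(D) = -8 (g(D) = -4 - 4 = -8)
d = -53 (d = -5 - 8*6 = -5 - 48 = -53)
(-13247 + d) + 23686 = (-13247 - 53) + 23686 = -13300 + 23686 = 10386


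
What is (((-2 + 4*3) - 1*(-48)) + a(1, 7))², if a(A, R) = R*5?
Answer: 8649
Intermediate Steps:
a(A, R) = 5*R
(((-2 + 4*3) - 1*(-48)) + a(1, 7))² = (((-2 + 4*3) - 1*(-48)) + 5*7)² = (((-2 + 12) + 48) + 35)² = ((10 + 48) + 35)² = (58 + 35)² = 93² = 8649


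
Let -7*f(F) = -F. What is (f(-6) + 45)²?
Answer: 95481/49 ≈ 1948.6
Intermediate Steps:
f(F) = F/7 (f(F) = -(-1)*F/7 = F/7)
(f(-6) + 45)² = ((⅐)*(-6) + 45)² = (-6/7 + 45)² = (309/7)² = 95481/49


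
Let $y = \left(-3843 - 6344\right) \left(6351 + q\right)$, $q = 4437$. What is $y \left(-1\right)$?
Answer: $109897356$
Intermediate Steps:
$y = -109897356$ ($y = \left(-3843 - 6344\right) \left(6351 + 4437\right) = \left(-10187\right) 10788 = -109897356$)
$y \left(-1\right) = \left(-109897356\right) \left(-1\right) = 109897356$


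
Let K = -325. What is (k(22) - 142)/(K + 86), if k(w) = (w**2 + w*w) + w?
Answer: -848/239 ≈ -3.5481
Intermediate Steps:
k(w) = w + 2*w**2 (k(w) = (w**2 + w**2) + w = 2*w**2 + w = w + 2*w**2)
(k(22) - 142)/(K + 86) = (22*(1 + 2*22) - 142)/(-325 + 86) = (22*(1 + 44) - 142)/(-239) = (22*45 - 142)*(-1/239) = (990 - 142)*(-1/239) = 848*(-1/239) = -848/239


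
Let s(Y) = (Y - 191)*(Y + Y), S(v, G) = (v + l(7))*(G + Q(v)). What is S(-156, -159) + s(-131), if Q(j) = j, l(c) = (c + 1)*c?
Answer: 115864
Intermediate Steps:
l(c) = c*(1 + c) (l(c) = (1 + c)*c = c*(1 + c))
S(v, G) = (56 + v)*(G + v) (S(v, G) = (v + 7*(1 + 7))*(G + v) = (v + 7*8)*(G + v) = (v + 56)*(G + v) = (56 + v)*(G + v))
s(Y) = 2*Y*(-191 + Y) (s(Y) = (-191 + Y)*(2*Y) = 2*Y*(-191 + Y))
S(-156, -159) + s(-131) = ((-156)² + 56*(-159) + 56*(-156) - 159*(-156)) + 2*(-131)*(-191 - 131) = (24336 - 8904 - 8736 + 24804) + 2*(-131)*(-322) = 31500 + 84364 = 115864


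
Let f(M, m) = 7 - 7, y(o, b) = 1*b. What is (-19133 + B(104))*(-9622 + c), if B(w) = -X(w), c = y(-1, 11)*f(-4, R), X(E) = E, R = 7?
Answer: 185098414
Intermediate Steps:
y(o, b) = b
f(M, m) = 0
c = 0 (c = 11*0 = 0)
B(w) = -w
(-19133 + B(104))*(-9622 + c) = (-19133 - 1*104)*(-9622 + 0) = (-19133 - 104)*(-9622) = -19237*(-9622) = 185098414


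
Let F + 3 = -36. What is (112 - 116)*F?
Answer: 156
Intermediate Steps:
F = -39 (F = -3 - 36 = -39)
(112 - 116)*F = (112 - 116)*(-39) = -4*(-39) = 156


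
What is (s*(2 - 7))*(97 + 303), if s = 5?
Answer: -10000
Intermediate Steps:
(s*(2 - 7))*(97 + 303) = (5*(2 - 7))*(97 + 303) = (5*(-5))*400 = -25*400 = -10000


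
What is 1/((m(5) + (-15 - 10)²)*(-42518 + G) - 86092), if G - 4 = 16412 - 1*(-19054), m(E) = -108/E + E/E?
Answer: -5/21729516 ≈ -2.3010e-7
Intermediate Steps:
m(E) = 1 - 108/E (m(E) = -108/E + 1 = 1 - 108/E)
G = 35470 (G = 4 + (16412 - 1*(-19054)) = 4 + (16412 + 19054) = 4 + 35466 = 35470)
1/((m(5) + (-15 - 10)²)*(-42518 + G) - 86092) = 1/(((-108 + 5)/5 + (-15 - 10)²)*(-42518 + 35470) - 86092) = 1/(((⅕)*(-103) + (-25)²)*(-7048) - 86092) = 1/((-103/5 + 625)*(-7048) - 86092) = 1/((3022/5)*(-7048) - 86092) = 1/(-21299056/5 - 86092) = 1/(-21729516/5) = -5/21729516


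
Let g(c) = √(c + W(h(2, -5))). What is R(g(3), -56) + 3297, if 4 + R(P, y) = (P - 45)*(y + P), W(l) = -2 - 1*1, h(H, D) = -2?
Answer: 5813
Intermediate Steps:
W(l) = -3 (W(l) = -2 - 1 = -3)
g(c) = √(-3 + c) (g(c) = √(c - 3) = √(-3 + c))
R(P, y) = -4 + (-45 + P)*(P + y) (R(P, y) = -4 + (P - 45)*(y + P) = -4 + (-45 + P)*(P + y))
R(g(3), -56) + 3297 = (-4 + (√(-3 + 3))² - 45*√(-3 + 3) - 45*(-56) + √(-3 + 3)*(-56)) + 3297 = (-4 + (√0)² - 45*√0 + 2520 + √0*(-56)) + 3297 = (-4 + 0² - 45*0 + 2520 + 0*(-56)) + 3297 = (-4 + 0 + 0 + 2520 + 0) + 3297 = 2516 + 3297 = 5813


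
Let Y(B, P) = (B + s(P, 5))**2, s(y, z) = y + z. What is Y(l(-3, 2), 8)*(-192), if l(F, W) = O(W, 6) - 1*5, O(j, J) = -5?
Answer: -1728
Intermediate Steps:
l(F, W) = -10 (l(F, W) = -5 - 1*5 = -5 - 5 = -10)
Y(B, P) = (5 + B + P)**2 (Y(B, P) = (B + (P + 5))**2 = (B + (5 + P))**2 = (5 + B + P)**2)
Y(l(-3, 2), 8)*(-192) = (5 - 10 + 8)**2*(-192) = 3**2*(-192) = 9*(-192) = -1728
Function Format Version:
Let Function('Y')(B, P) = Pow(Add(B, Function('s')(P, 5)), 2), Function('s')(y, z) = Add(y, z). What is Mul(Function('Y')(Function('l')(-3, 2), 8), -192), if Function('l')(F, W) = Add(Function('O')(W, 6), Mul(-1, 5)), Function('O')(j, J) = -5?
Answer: -1728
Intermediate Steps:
Function('l')(F, W) = -10 (Function('l')(F, W) = Add(-5, Mul(-1, 5)) = Add(-5, -5) = -10)
Function('Y')(B, P) = Pow(Add(5, B, P), 2) (Function('Y')(B, P) = Pow(Add(B, Add(P, 5)), 2) = Pow(Add(B, Add(5, P)), 2) = Pow(Add(5, B, P), 2))
Mul(Function('Y')(Function('l')(-3, 2), 8), -192) = Mul(Pow(Add(5, -10, 8), 2), -192) = Mul(Pow(3, 2), -192) = Mul(9, -192) = -1728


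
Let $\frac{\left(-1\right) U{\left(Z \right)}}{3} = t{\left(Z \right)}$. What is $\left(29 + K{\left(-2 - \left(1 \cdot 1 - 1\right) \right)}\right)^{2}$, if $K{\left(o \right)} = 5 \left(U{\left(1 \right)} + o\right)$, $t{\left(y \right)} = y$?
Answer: $16$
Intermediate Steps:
$U{\left(Z \right)} = - 3 Z$
$K{\left(o \right)} = -15 + 5 o$ ($K{\left(o \right)} = 5 \left(\left(-3\right) 1 + o\right) = 5 \left(-3 + o\right) = -15 + 5 o$)
$\left(29 + K{\left(-2 - \left(1 \cdot 1 - 1\right) \right)}\right)^{2} = \left(29 - \left(15 - 5 \left(-2 - \left(1 \cdot 1 - 1\right)\right)\right)\right)^{2} = \left(29 - \left(15 - 5 \left(-2 - \left(1 - 1\right)\right)\right)\right)^{2} = \left(29 - \left(15 - 5 \left(-2 - 0\right)\right)\right)^{2} = \left(29 - \left(15 - 5 \left(-2 + 0\right)\right)\right)^{2} = \left(29 + \left(-15 + 5 \left(-2\right)\right)\right)^{2} = \left(29 - 25\right)^{2} = 4^{2} = 16$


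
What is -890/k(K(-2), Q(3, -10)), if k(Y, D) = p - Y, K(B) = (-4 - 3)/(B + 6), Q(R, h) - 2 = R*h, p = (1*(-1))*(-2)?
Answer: -712/3 ≈ -237.33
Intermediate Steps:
p = 2 (p = -1*(-2) = 2)
Q(R, h) = 2 + R*h
K(B) = -7/(6 + B)
k(Y, D) = 2 - Y
-890/k(K(-2), Q(3, -10)) = -890/(2 - (-7)/(6 - 2)) = -890/(2 - (-7)/4) = -890/(2 - 1*(-7/4)) = -890/(2 + 7/4) = -890/15/4 = -890*4/15 = -712/3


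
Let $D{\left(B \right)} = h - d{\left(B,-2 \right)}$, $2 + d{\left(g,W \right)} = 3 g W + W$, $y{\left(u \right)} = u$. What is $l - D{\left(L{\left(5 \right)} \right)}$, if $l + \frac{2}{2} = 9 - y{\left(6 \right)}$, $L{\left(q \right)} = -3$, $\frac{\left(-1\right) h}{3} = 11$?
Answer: $49$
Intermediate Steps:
$h = -33$ ($h = \left(-3\right) 11 = -33$)
$d{\left(g,W \right)} = -2 + W + 3 W g$ ($d{\left(g,W \right)} = -2 + \left(3 g W + W\right) = -2 + \left(3 W g + W\right) = -2 + \left(W + 3 W g\right) = -2 + W + 3 W g$)
$l = 2$ ($l = -1 + \left(9 - 6\right) = -1 + 3 = 2$)
$D{\left(B \right)} = -29 + 6 B$ ($D{\left(B \right)} = -33 - \left(-2 - 2 + 3 \left(-2\right) B\right) = -33 - \left(-2 - 2 - 6 B\right) = -33 - \left(-4 - 6 B\right) = -33 + \left(4 + 6 B\right) = -29 + 6 B$)
$l - D{\left(L{\left(5 \right)} \right)} = 2 - \left(-29 + 6 \left(-3\right)\right) = 2 - \left(-29 - 18\right) = 2 - -47 = 2 + 47 = 49$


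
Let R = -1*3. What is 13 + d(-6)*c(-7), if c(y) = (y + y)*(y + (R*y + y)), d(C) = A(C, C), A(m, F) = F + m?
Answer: 1189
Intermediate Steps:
R = -3
d(C) = 2*C (d(C) = C + C = 2*C)
c(y) = -2*y² (c(y) = (y + y)*(y + (-3*y + y)) = (2*y)*(y - 2*y) = (2*y)*(-y) = -2*y²)
13 + d(-6)*c(-7) = 13 + (2*(-6))*(-2*(-7)²) = 13 - (-24)*49 = 13 - 12*(-98) = 13 + 1176 = 1189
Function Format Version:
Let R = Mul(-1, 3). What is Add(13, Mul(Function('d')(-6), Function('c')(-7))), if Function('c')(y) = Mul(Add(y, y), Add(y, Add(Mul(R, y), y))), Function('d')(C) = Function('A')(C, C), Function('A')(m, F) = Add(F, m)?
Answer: 1189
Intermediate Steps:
R = -3
Function('d')(C) = Mul(2, C) (Function('d')(C) = Add(C, C) = Mul(2, C))
Function('c')(y) = Mul(-2, Pow(y, 2)) (Function('c')(y) = Mul(Add(y, y), Add(y, Add(Mul(-3, y), y))) = Mul(Mul(2, y), Add(y, Mul(-2, y))) = Mul(Mul(2, y), Mul(-1, y)) = Mul(-2, Pow(y, 2)))
Add(13, Mul(Function('d')(-6), Function('c')(-7))) = Add(13, Mul(Mul(2, -6), Mul(-2, Pow(-7, 2)))) = Add(13, Mul(-12, Mul(-2, 49))) = Add(13, Mul(-12, -98)) = Add(13, 1176) = 1189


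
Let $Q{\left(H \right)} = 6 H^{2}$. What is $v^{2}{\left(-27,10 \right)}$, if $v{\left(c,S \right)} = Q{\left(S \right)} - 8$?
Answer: $350464$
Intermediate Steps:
$v{\left(c,S \right)} = -8 + 6 S^{2}$ ($v{\left(c,S \right)} = 6 S^{2} - 8 = -8 + 6 S^{2}$)
$v^{2}{\left(-27,10 \right)} = \left(-8 + 6 \cdot 10^{2}\right)^{2} = \left(-8 + 6 \cdot 100\right)^{2} = \left(-8 + 600\right)^{2} = 592^{2} = 350464$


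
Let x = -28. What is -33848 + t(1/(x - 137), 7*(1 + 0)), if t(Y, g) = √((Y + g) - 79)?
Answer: -33848 + 109*I*√165/165 ≈ -33848.0 + 8.4856*I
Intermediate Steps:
t(Y, g) = √(-79 + Y + g)
-33848 + t(1/(x - 137), 7*(1 + 0)) = -33848 + √(-79 + 1/(-28 - 137) + 7*(1 + 0)) = -33848 + √(-79 + 1/(-165) + 7*1) = -33848 + √(-79 - 1/165 + 7) = -33848 + √(-11881/165) = -33848 + 109*I*√165/165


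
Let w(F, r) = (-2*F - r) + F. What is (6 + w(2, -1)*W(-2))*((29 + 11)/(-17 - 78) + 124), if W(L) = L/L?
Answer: 11740/19 ≈ 617.89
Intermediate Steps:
W(L) = 1
w(F, r) = -F - r (w(F, r) = (-r - 2*F) + F = -F - r)
(6 + w(2, -1)*W(-2))*((29 + 11)/(-17 - 78) + 124) = (6 + (-1*2 - 1*(-1))*1)*((29 + 11)/(-17 - 78) + 124) = (6 + (-2 + 1)*1)*(40/(-95) + 124) = (6 - 1*1)*(40*(-1/95) + 124) = (6 - 1)*(-8/19 + 124) = 5*(2348/19) = 11740/19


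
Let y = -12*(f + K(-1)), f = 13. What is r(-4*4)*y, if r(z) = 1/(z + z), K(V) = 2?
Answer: 45/8 ≈ 5.6250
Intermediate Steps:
r(z) = 1/(2*z)
y = -180 (y = -12*(13 + 2) = -12*15 = -180)
r(-4*4)*y = (1/(2*((-4*4))))*(-180) = ((½)/(-16))*(-180) = ((½)*(-1/16))*(-180) = -1/32*(-180) = 45/8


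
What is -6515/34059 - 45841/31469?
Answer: -1766319154/1071802671 ≈ -1.6480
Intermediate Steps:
-6515/34059 - 45841/31469 = -1766319154/1071802671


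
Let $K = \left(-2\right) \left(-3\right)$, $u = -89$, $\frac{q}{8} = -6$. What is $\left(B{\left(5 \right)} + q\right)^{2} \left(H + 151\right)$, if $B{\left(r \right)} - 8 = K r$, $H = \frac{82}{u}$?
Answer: $\frac{1335700}{89} \approx 15008.0$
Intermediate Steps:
$q = -48$ ($q = 8 \left(-6\right) = -48$)
$K = 6$
$H = - \frac{82}{89}$ ($H = \frac{82}{-89} = 82 \left(- \frac{1}{89}\right) = - \frac{82}{89} \approx -0.92135$)
$B{\left(r \right)} = 8 + 6 r$
$\left(B{\left(5 \right)} + q\right)^{2} \left(H + 151\right) = \left(\left(8 + 6 \cdot 5\right) - 48\right)^{2} \left(- \frac{82}{89} + 151\right) = \left(\left(8 + 30\right) - 48\right)^{2} \cdot \frac{13357}{89} = \left(38 - 48\right)^{2} \cdot \frac{13357}{89} = \left(-10\right)^{2} \cdot \frac{13357}{89} = 100 \cdot \frac{13357}{89} = \frac{1335700}{89}$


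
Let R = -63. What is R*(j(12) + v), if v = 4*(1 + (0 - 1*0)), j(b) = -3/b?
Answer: -945/4 ≈ -236.25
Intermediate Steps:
v = 4 (v = 4*(1 + (0 + 0)) = 4*(1 + 0) = 4*1 = 4)
R*(j(12) + v) = -63*(-3/12 + 4) = -63*(-3*1/12 + 4) = -63*(-1/4 + 4) = -63*15/4 = -945/4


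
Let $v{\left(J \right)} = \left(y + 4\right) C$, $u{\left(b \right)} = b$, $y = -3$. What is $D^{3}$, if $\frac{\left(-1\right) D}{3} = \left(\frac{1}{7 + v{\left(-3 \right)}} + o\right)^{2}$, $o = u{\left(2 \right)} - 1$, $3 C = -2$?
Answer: $- \frac{3061257408}{47045881} \approx -65.07$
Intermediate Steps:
$C = - \frac{2}{3}$ ($C = \frac{1}{3} \left(-2\right) = - \frac{2}{3} \approx -0.66667$)
$v{\left(J \right)} = - \frac{2}{3}$ ($v{\left(J \right)} = \left(-3 + 4\right) \left(- \frac{2}{3}\right) = 1 \left(- \frac{2}{3}\right) = - \frac{2}{3}$)
$o = 1$ ($o = 2 - 1 = 1$)
$D = - \frac{1452}{361}$ ($D = - 3 \left(\frac{1}{7 - \frac{2}{3}} + 1\right)^{2} = - 3 \left(\frac{1}{\frac{19}{3}} + 1\right)^{2} = - 3 \left(\frac{3}{19} + 1\right)^{2} = - 3 \left(\frac{22}{19}\right)^{2} = \left(-3\right) \frac{484}{361} = - \frac{1452}{361} \approx -4.0222$)
$D^{3} = \left(- \frac{1452}{361}\right)^{3} = - \frac{3061257408}{47045881}$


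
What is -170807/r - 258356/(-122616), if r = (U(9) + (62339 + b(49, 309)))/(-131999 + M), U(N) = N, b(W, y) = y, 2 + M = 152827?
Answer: -15577025241665/274383954 ≈ -56771.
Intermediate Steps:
M = 152825 (M = -2 + 152827 = 152825)
r = 62657/20826 (r = (9 + (62339 + 309))/(-131999 + 152825) = (9 + 62648)/20826 = 62657*(1/20826) = 62657/20826 ≈ 3.0086)
-170807/r - 258356/(-122616) = -170807/62657/20826 - 258356/(-122616) = -170807*20826/62657 - 258356*(-1/122616) = -508175226/8951 + 64589/30654 = -15577025241665/274383954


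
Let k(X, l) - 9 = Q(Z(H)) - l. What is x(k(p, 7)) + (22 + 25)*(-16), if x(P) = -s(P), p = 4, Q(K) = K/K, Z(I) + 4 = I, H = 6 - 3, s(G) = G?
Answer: -755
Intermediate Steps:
H = 3
Z(I) = -4 + I
Q(K) = 1
k(X, l) = 10 - l (k(X, l) = 9 + (1 - l) = 10 - l)
x(P) = -P
x(k(p, 7)) + (22 + 25)*(-16) = -(10 - 1*7) + (22 + 25)*(-16) = -(10 - 7) + 47*(-16) = -1*3 - 752 = -3 - 752 = -755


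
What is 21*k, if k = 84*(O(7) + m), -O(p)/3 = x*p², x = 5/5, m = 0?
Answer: -259308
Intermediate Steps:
x = 1 (x = 5*(⅕) = 1)
O(p) = -3*p²
k = -12348 (k = 84*(-3*7² + 0) = 84*(-3*49 + 0) = 84*(-147 + 0) = 84*(-147) = -12348)
21*k = 21*(-12348) = -259308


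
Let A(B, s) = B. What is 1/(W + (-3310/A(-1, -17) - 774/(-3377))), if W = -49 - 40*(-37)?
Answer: 3377/16011131 ≈ 0.00021092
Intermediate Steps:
W = 1431 (W = -49 + 1480 = 1431)
1/(W + (-3310/A(-1, -17) - 774/(-3377))) = 1/(1431 + (-3310/(-1) - 774/(-3377))) = 1/(1431 + (-3310*(-1) - 774*(-1/3377))) = 1/(1431 + (3310 + 774/3377)) = 1/(1431 + 11178644/3377) = 1/(16011131/3377) = 3377/16011131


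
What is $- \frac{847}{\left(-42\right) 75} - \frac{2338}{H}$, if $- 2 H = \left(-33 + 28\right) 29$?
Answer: $- \frac{417331}{13050} \approx -31.979$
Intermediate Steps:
$H = \frac{145}{2}$ ($H = - \frac{\left(-33 + 28\right) 29}{2} = - \frac{\left(-5\right) 29}{2} = \left(- \frac{1}{2}\right) \left(-145\right) = \frac{145}{2} \approx 72.5$)
$- \frac{847}{\left(-42\right) 75} - \frac{2338}{H} = - \frac{847}{\left(-42\right) 75} - \frac{2338}{\frac{145}{2}} = - \frac{847}{-3150} - \frac{4676}{145} = \left(-847\right) \left(- \frac{1}{3150}\right) - \frac{4676}{145} = \frac{121}{450} - \frac{4676}{145} = - \frac{417331}{13050}$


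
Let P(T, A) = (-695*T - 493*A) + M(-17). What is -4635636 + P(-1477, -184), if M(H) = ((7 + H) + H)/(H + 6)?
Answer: -38702472/11 ≈ -3.5184e+6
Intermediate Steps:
M(H) = (7 + 2*H)/(6 + H)
P(T, A) = 27/11 - 695*T - 493*A (P(T, A) = (-695*T - 493*A) + (7 + 2*(-17))/(6 - 17) = (-695*T - 493*A) + (7 - 34)/(-11) = (-695*T - 493*A) - 1/11*(-27) = (-695*T - 493*A) + 27/11 = 27/11 - 695*T - 493*A)
-4635636 + P(-1477, -184) = -4635636 + (27/11 - 695*(-1477) - 493*(-184)) = -4635636 + (27/11 + 1026515 + 90712) = -4635636 + 12289524/11 = -38702472/11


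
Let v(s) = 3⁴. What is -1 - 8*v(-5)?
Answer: -649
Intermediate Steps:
v(s) = 81
-1 - 8*v(-5) = -1 - 8*81 = -1 - 648 = -649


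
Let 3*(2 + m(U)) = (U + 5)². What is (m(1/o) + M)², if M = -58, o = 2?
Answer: 358801/144 ≈ 2491.7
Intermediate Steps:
m(U) = -2 + (5 + U)²/3 (m(U) = -2 + (U + 5)²/3 = -2 + (5 + U)²/3)
(m(1/o) + M)² = ((-2 + (5 + 1/2)²/3) - 58)² = ((-2 + (5 + ½)²/3) - 58)² = ((-2 + (11/2)²/3) - 58)² = ((-2 + (⅓)*(121/4)) - 58)² = ((-2 + 121/12) - 58)² = (97/12 - 58)² = (-599/12)² = 358801/144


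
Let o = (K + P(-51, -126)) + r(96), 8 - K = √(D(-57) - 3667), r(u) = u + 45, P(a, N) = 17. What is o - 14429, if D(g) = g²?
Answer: -14263 - I*√418 ≈ -14263.0 - 20.445*I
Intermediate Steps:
r(u) = 45 + u
K = 8 - I*√418 (K = 8 - √((-57)² - 3667) = 8 - √(3249 - 3667) = 8 - √(-418) = 8 - I*√418 ≈ 8.0 - 20.445*I)
o = 166 - I*√418 (o = ((8 - I*√418) + 17) + (45 + 96) = (25 - I*√418) + 141 = 166 - I*√418 ≈ 166.0 - 20.445*I)
o - 14429 = (166 - I*√418) - 14429 = -14263 - I*√418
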